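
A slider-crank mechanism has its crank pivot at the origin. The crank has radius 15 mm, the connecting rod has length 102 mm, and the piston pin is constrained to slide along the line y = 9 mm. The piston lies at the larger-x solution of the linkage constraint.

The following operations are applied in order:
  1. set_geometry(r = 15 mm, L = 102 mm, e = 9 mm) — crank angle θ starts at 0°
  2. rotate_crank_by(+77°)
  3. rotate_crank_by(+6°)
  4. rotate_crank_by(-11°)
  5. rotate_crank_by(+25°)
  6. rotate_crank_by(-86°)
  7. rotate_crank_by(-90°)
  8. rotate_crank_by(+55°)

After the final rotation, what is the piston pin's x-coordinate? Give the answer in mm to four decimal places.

114.5791

set_geometry: r = 15 mm, L = 102 mm, e = 9 mm; θ ← 0°
rotate_crank_by(+77°): θ ← 0° +77° = 77°
rotate_crank_by(+6°): θ ← 77° +6° = 83°
rotate_crank_by(-11°): θ ← 83° -11° = 72°
rotate_crank_by(+25°): θ ← 72° +25° = 97°
rotate_crank_by(-86°): θ ← 97° -86° = 11°
rotate_crank_by(-90°): θ ← 11° -90° = -79°
rotate_crank_by(+55°): θ ← -79° +55° = -24°
crank pin P = (r cos θ, r sin θ) = (13.703182, -6.101050)
h = r sin θ − e = -6.101050 − 9 = -15.101050
x = r cos θ + √(L² − h²) = 13.703182 + √(10404.0 − 228.0417) = 13.703182 + 100.875955 = 114.579137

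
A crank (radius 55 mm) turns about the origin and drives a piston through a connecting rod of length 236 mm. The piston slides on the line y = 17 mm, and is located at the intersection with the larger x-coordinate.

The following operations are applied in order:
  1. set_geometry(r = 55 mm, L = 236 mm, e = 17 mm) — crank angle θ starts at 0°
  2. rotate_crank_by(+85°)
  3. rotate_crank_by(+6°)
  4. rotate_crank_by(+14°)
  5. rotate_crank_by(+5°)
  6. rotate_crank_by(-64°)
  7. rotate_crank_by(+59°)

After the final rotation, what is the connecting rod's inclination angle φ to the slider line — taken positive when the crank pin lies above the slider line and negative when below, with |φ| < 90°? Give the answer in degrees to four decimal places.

8.8052

set_geometry: r = 55 mm, L = 236 mm, e = 17 mm; θ ← 0°
rotate_crank_by(+85°): θ ← 0° +85° = 85°
rotate_crank_by(+6°): θ ← 85° +6° = 91°
rotate_crank_by(+14°): θ ← 91° +14° = 105°
rotate_crank_by(+5°): θ ← 105° +5° = 110°
rotate_crank_by(-64°): θ ← 110° -64° = 46°
rotate_crank_by(+59°): θ ← 46° +59° = 105°
crank pin P = (r cos θ, r sin θ) = (-14.235047, 53.125920)
h = r sin θ − e = 53.125920 − 17 = 36.125920
sin φ = h / L = 36.125920 / 236 = 0.15307593
φ = arcsin(0.15307593) = 8.805224°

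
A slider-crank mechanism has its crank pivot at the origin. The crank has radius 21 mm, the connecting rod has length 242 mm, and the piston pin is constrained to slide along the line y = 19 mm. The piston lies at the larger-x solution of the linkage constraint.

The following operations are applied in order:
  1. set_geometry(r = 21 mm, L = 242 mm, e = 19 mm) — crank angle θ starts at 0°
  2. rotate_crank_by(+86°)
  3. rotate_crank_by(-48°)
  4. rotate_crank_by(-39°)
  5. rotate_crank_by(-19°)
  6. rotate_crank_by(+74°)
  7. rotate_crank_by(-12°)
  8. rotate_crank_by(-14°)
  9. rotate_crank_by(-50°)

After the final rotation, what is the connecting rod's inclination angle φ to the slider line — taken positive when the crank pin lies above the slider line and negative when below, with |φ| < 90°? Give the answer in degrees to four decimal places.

set_geometry: r = 21 mm, L = 242 mm, e = 19 mm; θ ← 0°
rotate_crank_by(+86°): θ ← 0° +86° = 86°
rotate_crank_by(-48°): θ ← 86° -48° = 38°
rotate_crank_by(-39°): θ ← 38° -39° = -1°
rotate_crank_by(-19°): θ ← -1° -19° = -20°
rotate_crank_by(+74°): θ ← -20° +74° = 54°
rotate_crank_by(-12°): θ ← 54° -12° = 42°
rotate_crank_by(-14°): θ ← 42° -14° = 28°
rotate_crank_by(-50°): θ ← 28° -50° = -22°
crank pin P = (r cos θ, r sin θ) = (19.470861, -7.866738)
h = r sin θ − e = -7.866738 − 19 = -26.866738
sin φ = h / L = -26.866738 / 242 = -0.11101958
φ = arcsin(-0.11101958) = -6.374093°

-6.3741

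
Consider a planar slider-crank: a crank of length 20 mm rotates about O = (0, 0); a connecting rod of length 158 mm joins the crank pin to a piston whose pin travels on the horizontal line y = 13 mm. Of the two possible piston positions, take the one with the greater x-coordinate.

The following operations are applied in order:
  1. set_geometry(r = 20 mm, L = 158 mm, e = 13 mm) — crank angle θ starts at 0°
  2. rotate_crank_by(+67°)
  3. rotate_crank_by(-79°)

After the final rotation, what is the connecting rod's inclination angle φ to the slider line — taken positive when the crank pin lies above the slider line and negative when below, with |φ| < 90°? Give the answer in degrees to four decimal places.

-6.2344

set_geometry: r = 20 mm, L = 158 mm, e = 13 mm; θ ← 0°
rotate_crank_by(+67°): θ ← 0° +67° = 67°
rotate_crank_by(-79°): θ ← 67° -79° = -12°
crank pin P = (r cos θ, r sin θ) = (19.562952, -4.158234)
h = r sin θ − e = -4.158234 − 13 = -17.158234
sin φ = h / L = -17.158234 / 158 = -0.10859642
φ = arcsin(-0.10859642) = -6.234411°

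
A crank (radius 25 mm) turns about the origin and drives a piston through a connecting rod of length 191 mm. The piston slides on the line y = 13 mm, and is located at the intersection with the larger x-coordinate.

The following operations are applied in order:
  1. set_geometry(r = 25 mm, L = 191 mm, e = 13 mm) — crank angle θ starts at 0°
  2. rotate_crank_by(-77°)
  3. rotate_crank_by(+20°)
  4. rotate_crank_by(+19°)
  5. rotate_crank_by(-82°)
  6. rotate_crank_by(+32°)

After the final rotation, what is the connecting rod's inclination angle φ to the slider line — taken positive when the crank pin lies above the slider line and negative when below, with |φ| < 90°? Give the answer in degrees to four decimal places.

set_geometry: r = 25 mm, L = 191 mm, e = 13 mm; θ ← 0°
rotate_crank_by(-77°): θ ← 0° -77° = -77°
rotate_crank_by(+20°): θ ← -77° +20° = -57°
rotate_crank_by(+19°): θ ← -57° +19° = -38°
rotate_crank_by(-82°): θ ← -38° -82° = -120°
rotate_crank_by(+32°): θ ← -120° +32° = -88°
crank pin P = (r cos θ, r sin θ) = (0.872487, -24.984771)
h = r sin θ − e = -24.984771 − 13 = -37.984771
sin φ = h / L = -37.984771 / 191 = -0.19887314
φ = arcsin(-0.19887314) = -11.471071°

-11.4711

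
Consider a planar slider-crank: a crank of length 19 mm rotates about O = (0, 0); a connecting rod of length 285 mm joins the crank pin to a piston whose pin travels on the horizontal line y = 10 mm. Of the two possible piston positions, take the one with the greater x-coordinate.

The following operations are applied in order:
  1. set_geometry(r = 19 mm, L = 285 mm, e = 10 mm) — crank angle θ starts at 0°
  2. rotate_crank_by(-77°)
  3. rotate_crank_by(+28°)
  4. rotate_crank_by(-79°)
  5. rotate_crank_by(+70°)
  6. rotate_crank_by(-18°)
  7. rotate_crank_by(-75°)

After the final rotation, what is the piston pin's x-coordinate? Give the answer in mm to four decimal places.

set_geometry: r = 19 mm, L = 285 mm, e = 10 mm; θ ← 0°
rotate_crank_by(-77°): θ ← 0° -77° = -77°
rotate_crank_by(+28°): θ ← -77° +28° = -49°
rotate_crank_by(-79°): θ ← -49° -79° = -128°
rotate_crank_by(+70°): θ ← -128° +70° = -58°
rotate_crank_by(-18°): θ ← -58° -18° = -76°
rotate_crank_by(-75°): θ ← -76° -75° = -151°
crank pin P = (r cos θ, r sin θ) = (-16.617774, -9.211383)
h = r sin θ − e = -9.211383 − 10 = -19.211383
x = r cos θ + √(L² − h²) = -16.617774 + √(81225.0 − 369.0772) = -16.617774 + 284.351759 = 267.733984

267.7340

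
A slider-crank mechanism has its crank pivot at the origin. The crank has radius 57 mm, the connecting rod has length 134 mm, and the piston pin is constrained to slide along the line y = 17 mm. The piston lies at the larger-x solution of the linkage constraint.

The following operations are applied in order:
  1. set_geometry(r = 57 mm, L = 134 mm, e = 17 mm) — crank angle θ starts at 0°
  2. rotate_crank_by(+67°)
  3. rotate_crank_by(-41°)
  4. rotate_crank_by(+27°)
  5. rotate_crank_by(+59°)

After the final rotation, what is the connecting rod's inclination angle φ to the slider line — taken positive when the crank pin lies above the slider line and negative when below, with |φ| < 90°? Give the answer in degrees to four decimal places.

set_geometry: r = 57 mm, L = 134 mm, e = 17 mm; θ ← 0°
rotate_crank_by(+67°): θ ← 0° +67° = 67°
rotate_crank_by(-41°): θ ← 67° -41° = 26°
rotate_crank_by(+27°): θ ← 26° +27° = 53°
rotate_crank_by(+59°): θ ← 53° +59° = 112°
crank pin P = (r cos θ, r sin θ) = (-21.352576, 52.849480)
h = r sin θ − e = 52.849480 − 17 = 35.849480
sin φ = h / L = 35.849480 / 134 = 0.26753343
φ = arcsin(0.26753343) = 15.517544°

15.5175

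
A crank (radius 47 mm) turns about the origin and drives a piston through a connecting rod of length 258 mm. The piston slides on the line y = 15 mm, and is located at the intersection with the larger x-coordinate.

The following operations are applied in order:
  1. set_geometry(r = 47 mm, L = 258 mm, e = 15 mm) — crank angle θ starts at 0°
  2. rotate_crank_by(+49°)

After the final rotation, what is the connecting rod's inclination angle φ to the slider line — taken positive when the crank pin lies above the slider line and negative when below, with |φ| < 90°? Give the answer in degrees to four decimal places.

4.5510

set_geometry: r = 47 mm, L = 258 mm, e = 15 mm; θ ← 0°
rotate_crank_by(+49°): θ ← 0° +49° = 49°
crank pin P = (r cos θ, r sin θ) = (30.834774, 35.471350)
h = r sin θ − e = 35.471350 − 15 = 20.471350
sin φ = h / L = 20.471350 / 258 = 0.07934632
φ = arcsin(0.07934632) = 4.550993°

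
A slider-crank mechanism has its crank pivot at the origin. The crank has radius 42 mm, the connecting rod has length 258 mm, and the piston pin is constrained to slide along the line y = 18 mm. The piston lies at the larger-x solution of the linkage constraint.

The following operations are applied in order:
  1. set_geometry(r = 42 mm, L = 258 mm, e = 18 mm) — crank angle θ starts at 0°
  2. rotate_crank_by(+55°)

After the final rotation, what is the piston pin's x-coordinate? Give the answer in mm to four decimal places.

281.5682

set_geometry: r = 42 mm, L = 258 mm, e = 18 mm; θ ← 0°
rotate_crank_by(+55°): θ ← 0° +55° = 55°
crank pin P = (r cos θ, r sin θ) = (24.090210, 34.404386)
h = r sin θ − e = 34.404386 − 18 = 16.404386
x = r cos θ + √(L² − h²) = 24.090210 + √(66564.0 − 269.1039) = 24.090210 + 257.477953 = 281.568163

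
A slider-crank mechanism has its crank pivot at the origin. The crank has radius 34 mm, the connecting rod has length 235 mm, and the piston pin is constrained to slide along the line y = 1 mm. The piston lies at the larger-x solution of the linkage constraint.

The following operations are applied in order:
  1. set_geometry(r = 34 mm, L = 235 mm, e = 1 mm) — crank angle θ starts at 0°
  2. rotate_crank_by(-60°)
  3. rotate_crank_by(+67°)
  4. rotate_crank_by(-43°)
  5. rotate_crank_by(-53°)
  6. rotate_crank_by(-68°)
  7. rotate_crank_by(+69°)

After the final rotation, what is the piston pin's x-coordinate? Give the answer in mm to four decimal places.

set_geometry: r = 34 mm, L = 235 mm, e = 1 mm; θ ← 0°
rotate_crank_by(-60°): θ ← 0° -60° = -60°
rotate_crank_by(+67°): θ ← -60° +67° = 7°
rotate_crank_by(-43°): θ ← 7° -43° = -36°
rotate_crank_by(-53°): θ ← -36° -53° = -89°
rotate_crank_by(-68°): θ ← -89° -68° = -157°
rotate_crank_by(+69°): θ ← -157° +69° = -88°
crank pin P = (r cos θ, r sin θ) = (1.186583, -33.979288)
h = r sin θ − e = -33.979288 − 1 = -34.979288
x = r cos θ + √(L² − h²) = 1.186583 + √(55225.0 − 1223.5506) = 1.186583 + 232.382119 = 233.568702

233.5687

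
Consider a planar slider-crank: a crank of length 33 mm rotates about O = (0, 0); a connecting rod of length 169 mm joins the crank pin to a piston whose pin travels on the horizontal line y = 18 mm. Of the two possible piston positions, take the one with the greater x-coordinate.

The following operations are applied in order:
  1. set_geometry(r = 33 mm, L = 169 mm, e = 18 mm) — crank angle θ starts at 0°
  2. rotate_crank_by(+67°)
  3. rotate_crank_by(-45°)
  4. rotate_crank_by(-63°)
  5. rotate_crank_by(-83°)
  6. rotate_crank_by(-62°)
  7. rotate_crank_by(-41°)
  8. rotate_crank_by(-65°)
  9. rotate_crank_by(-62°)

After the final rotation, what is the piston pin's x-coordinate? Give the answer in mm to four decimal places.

set_geometry: r = 33 mm, L = 169 mm, e = 18 mm; θ ← 0°
rotate_crank_by(+67°): θ ← 0° +67° = 67°
rotate_crank_by(-45°): θ ← 67° -45° = 22°
rotate_crank_by(-63°): θ ← 22° -63° = -41°
rotate_crank_by(-83°): θ ← -41° -83° = -124°
rotate_crank_by(-62°): θ ← -124° -62° = -186°
rotate_crank_by(-41°): θ ← -186° -41° = -227°
rotate_crank_by(-65°): θ ← -227° -65° = -292°
rotate_crank_by(-62°): θ ← -292° -62° = -354°
crank pin P = (r cos θ, r sin θ) = (32.819223, 3.449439)
h = r sin θ − e = 3.449439 − 18 = -14.550561
x = r cos θ + √(L² − h²) = 32.819223 + √(28561.0 − 211.7188) = 32.819223 + 168.372448 = 201.191670

201.1917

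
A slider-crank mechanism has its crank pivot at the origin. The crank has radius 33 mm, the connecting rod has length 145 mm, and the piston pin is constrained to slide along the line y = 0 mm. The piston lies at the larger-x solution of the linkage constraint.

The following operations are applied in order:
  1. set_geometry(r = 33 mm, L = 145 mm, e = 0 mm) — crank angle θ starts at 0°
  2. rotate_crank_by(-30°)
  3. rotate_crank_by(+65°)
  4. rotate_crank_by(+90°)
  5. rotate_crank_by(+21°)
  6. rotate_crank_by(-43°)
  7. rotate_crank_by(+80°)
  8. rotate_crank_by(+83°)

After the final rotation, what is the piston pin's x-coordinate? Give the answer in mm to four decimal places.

138.9117

set_geometry: r = 33 mm, L = 145 mm, e = 0 mm; θ ← 0°
rotate_crank_by(-30°): θ ← 0° -30° = -30°
rotate_crank_by(+65°): θ ← -30° +65° = 35°
rotate_crank_by(+90°): θ ← 35° +90° = 125°
rotate_crank_by(+21°): θ ← 125° +21° = 146°
rotate_crank_by(-43°): θ ← 146° -43° = 103°
rotate_crank_by(+80°): θ ← 103° +80° = 183°
rotate_crank_by(+83°): θ ← 183° +83° = 266°
crank pin P = (r cos θ, r sin θ) = (-2.301964, -32.919614)
h = r sin θ − e = -32.919614 − 0 = -32.919614
x = r cos θ + √(L² − h²) = -2.301964 + √(21025.0 − 1083.7010) = -2.301964 + 141.213664 = 138.911701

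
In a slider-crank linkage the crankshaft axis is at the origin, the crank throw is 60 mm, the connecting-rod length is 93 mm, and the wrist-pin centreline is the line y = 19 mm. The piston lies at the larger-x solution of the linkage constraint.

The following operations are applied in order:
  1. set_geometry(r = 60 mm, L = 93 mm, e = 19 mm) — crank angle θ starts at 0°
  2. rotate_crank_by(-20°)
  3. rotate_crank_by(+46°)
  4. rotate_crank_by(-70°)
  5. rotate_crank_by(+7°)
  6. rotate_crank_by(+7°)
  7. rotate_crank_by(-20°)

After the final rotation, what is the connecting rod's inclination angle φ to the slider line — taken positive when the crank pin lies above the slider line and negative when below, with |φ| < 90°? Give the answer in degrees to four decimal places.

-44.3086

set_geometry: r = 60 mm, L = 93 mm, e = 19 mm; θ ← 0°
rotate_crank_by(-20°): θ ← 0° -20° = -20°
rotate_crank_by(+46°): θ ← -20° +46° = 26°
rotate_crank_by(-70°): θ ← 26° -70° = -44°
rotate_crank_by(+7°): θ ← -44° +7° = -37°
rotate_crank_by(+7°): θ ← -37° +7° = -30°
rotate_crank_by(-20°): θ ← -30° -20° = -50°
crank pin P = (r cos θ, r sin θ) = (38.567257, -45.962667)
h = r sin θ − e = -45.962667 − 19 = -64.962667
sin φ = h / L = -64.962667 / 93 = -0.69852330
φ = arcsin(-0.69852330) = -44.308648°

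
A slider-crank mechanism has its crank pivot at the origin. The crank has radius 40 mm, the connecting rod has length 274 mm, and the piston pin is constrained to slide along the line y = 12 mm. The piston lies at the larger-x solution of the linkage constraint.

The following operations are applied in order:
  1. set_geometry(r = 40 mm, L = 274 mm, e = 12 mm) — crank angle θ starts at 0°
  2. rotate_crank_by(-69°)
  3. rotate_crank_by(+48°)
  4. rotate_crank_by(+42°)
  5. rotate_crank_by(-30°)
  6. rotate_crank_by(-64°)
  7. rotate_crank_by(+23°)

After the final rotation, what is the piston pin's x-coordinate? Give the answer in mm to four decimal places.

set_geometry: r = 40 mm, L = 274 mm, e = 12 mm; θ ← 0°
rotate_crank_by(-69°): θ ← 0° -69° = -69°
rotate_crank_by(+48°): θ ← -69° +48° = -21°
rotate_crank_by(+42°): θ ← -21° +42° = 21°
rotate_crank_by(-30°): θ ← 21° -30° = -9°
rotate_crank_by(-64°): θ ← -9° -64° = -73°
rotate_crank_by(+23°): θ ← -73° +23° = -50°
crank pin P = (r cos θ, r sin θ) = (25.711504, -30.641778)
h = r sin θ − e = -30.641778 − 12 = -42.641778
x = r cos θ + √(L² − h²) = 25.711504 + √(75076.0 − 1818.3212) = 25.711504 + 270.661558 = 296.373062

296.3731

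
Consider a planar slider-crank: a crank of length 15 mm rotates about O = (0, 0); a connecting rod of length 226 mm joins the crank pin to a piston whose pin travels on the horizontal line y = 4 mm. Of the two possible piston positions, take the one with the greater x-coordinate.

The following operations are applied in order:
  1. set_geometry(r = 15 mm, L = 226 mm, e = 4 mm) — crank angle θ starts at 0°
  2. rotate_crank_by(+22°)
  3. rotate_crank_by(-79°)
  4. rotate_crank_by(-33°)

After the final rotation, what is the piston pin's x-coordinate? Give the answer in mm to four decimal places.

225.1999

set_geometry: r = 15 mm, L = 226 mm, e = 4 mm; θ ← 0°
rotate_crank_by(+22°): θ ← 0° +22° = 22°
rotate_crank_by(-79°): θ ← 22° -79° = -57°
rotate_crank_by(-33°): θ ← -57° -33° = -90°
crank pin P = (r cos θ, r sin θ) = (0.000000, -15.000000)
h = r sin θ − e = -15.000000 − 4 = -19.000000
x = r cos θ + √(L² − h²) = 0.000000 + √(51076.0 − 361.0000) = 0.000000 + 225.199911 = 225.199911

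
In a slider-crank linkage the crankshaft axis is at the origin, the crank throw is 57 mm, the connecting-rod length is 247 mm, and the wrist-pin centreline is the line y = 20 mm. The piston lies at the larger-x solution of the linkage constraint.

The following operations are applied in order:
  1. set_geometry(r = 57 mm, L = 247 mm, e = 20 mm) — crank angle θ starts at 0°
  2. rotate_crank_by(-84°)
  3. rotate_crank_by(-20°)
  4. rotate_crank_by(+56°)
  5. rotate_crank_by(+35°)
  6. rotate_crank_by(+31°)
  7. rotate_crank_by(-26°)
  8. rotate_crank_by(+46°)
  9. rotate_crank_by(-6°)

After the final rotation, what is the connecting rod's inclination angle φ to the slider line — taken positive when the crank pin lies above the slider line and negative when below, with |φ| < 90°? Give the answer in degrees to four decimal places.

set_geometry: r = 57 mm, L = 247 mm, e = 20 mm; θ ← 0°
rotate_crank_by(-84°): θ ← 0° -84° = -84°
rotate_crank_by(-20°): θ ← -84° -20° = -104°
rotate_crank_by(+56°): θ ← -104° +56° = -48°
rotate_crank_by(+35°): θ ← -48° +35° = -13°
rotate_crank_by(+31°): θ ← -13° +31° = 18°
rotate_crank_by(-26°): θ ← 18° -26° = -8°
rotate_crank_by(+46°): θ ← -8° +46° = 38°
rotate_crank_by(-6°): θ ← 38° -6° = 32°
crank pin P = (r cos θ, r sin θ) = (48.338741, 30.205398)
h = r sin θ − e = 30.205398 − 20 = 10.205398
sin φ = h / L = 10.205398 / 247 = 0.04131740
φ = arcsin(0.04131740) = 2.367987°

2.3680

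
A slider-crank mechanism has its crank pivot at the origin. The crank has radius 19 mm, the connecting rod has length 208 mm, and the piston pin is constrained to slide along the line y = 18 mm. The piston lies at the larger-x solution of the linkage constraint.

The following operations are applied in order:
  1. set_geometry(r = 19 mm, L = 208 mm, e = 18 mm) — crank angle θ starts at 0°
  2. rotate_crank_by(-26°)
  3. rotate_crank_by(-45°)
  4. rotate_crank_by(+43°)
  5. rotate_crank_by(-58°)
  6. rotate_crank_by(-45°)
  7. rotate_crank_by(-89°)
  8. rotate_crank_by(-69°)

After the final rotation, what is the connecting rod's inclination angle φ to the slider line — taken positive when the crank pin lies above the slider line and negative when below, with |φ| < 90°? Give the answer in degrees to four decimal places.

set_geometry: r = 19 mm, L = 208 mm, e = 18 mm; θ ← 0°
rotate_crank_by(-26°): θ ← 0° -26° = -26°
rotate_crank_by(-45°): θ ← -26° -45° = -71°
rotate_crank_by(+43°): θ ← -71° +43° = -28°
rotate_crank_by(-58°): θ ← -28° -58° = -86°
rotate_crank_by(-45°): θ ← -86° -45° = -131°
rotate_crank_by(-89°): θ ← -131° -89° = -220°
rotate_crank_by(-69°): θ ← -220° -69° = -289°
crank pin P = (r cos θ, r sin θ) = (6.185795, 17.964853)
h = r sin θ − e = 17.964853 − 18 = -0.035147
sin φ = h / L = -0.035147 / 208 = -0.00016898
φ = arcsin(-0.00016898) = -0.009682°

-0.0097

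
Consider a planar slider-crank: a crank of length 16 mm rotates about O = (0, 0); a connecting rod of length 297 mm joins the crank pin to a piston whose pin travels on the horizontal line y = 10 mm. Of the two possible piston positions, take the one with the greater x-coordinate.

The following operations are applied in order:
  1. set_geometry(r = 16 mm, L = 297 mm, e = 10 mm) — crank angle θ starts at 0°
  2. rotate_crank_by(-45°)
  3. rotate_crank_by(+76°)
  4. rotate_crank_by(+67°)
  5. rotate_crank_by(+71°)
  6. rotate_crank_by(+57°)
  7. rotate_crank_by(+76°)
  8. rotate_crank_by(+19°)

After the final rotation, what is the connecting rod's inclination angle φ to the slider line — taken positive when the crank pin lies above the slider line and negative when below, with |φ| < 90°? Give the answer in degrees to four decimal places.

set_geometry: r = 16 mm, L = 297 mm, e = 10 mm; θ ← 0°
rotate_crank_by(-45°): θ ← 0° -45° = -45°
rotate_crank_by(+76°): θ ← -45° +76° = 31°
rotate_crank_by(+67°): θ ← 31° +67° = 98°
rotate_crank_by(+71°): θ ← 98° +71° = 169°
rotate_crank_by(+57°): θ ← 169° +57° = 226°
rotate_crank_by(+76°): θ ← 226° +76° = 302°
rotate_crank_by(+19°): θ ← 302° +19° = 321°
crank pin P = (r cos θ, r sin θ) = (12.434335, -10.069126)
h = r sin θ − e = -10.069126 − 10 = -20.069126
sin φ = h / L = -20.069126 / 297 = -0.06757282
φ = arcsin(-0.06757282) = -3.874590°

-3.8746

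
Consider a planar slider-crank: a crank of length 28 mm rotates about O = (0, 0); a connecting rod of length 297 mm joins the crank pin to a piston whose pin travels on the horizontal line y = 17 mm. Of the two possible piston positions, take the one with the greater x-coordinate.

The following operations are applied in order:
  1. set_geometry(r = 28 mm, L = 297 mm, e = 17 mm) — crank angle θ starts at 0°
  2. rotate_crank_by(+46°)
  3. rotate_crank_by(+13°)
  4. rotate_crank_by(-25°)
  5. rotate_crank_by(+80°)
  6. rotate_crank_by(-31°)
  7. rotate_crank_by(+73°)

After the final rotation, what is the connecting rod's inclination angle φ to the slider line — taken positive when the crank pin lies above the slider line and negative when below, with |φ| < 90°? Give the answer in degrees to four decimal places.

-1.0826

set_geometry: r = 28 mm, L = 297 mm, e = 17 mm; θ ← 0°
rotate_crank_by(+46°): θ ← 0° +46° = 46°
rotate_crank_by(+13°): θ ← 46° +13° = 59°
rotate_crank_by(-25°): θ ← 59° -25° = 34°
rotate_crank_by(+80°): θ ← 34° +80° = 114°
rotate_crank_by(-31°): θ ← 114° -31° = 83°
rotate_crank_by(+73°): θ ← 83° +73° = 156°
crank pin P = (r cos θ, r sin θ) = (-25.579273, 11.388626)
h = r sin θ − e = 11.388626 − 17 = -5.611374
sin φ = h / L = -5.611374 / 297 = -0.01889352
φ = arcsin(-0.01889352) = -1.082583°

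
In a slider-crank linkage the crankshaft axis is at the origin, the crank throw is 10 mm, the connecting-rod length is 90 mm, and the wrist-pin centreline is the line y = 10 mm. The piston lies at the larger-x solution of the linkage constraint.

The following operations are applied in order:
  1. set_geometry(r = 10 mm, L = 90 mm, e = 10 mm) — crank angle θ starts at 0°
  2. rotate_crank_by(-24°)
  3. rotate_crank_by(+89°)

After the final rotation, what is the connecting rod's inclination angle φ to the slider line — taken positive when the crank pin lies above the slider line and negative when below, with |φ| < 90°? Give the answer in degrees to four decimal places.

-0.5965

set_geometry: r = 10 mm, L = 90 mm, e = 10 mm; θ ← 0°
rotate_crank_by(-24°): θ ← 0° -24° = -24°
rotate_crank_by(+89°): θ ← -24° +89° = 65°
crank pin P = (r cos θ, r sin θ) = (4.226183, 9.063078)
h = r sin θ − e = 9.063078 − 10 = -0.936922
sin φ = h / L = -0.936922 / 90 = -0.01041025
φ = arcsin(-0.01041025) = -0.596474°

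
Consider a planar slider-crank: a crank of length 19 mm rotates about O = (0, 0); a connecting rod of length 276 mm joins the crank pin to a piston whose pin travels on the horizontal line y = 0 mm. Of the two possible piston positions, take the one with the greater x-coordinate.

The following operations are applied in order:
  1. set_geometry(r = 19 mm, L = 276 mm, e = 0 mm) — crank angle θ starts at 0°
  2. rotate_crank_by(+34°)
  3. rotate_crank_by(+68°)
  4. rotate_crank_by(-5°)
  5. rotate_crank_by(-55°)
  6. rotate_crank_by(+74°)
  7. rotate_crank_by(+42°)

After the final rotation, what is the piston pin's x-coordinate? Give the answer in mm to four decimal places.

258.2917

set_geometry: r = 19 mm, L = 276 mm, e = 0 mm; θ ← 0°
rotate_crank_by(+34°): θ ← 0° +34° = 34°
rotate_crank_by(+68°): θ ← 34° +68° = 102°
rotate_crank_by(-5°): θ ← 102° -5° = 97°
rotate_crank_by(-55°): θ ← 97° -55° = 42°
rotate_crank_by(+74°): θ ← 42° +74° = 116°
rotate_crank_by(+42°): θ ← 116° +42° = 158°
crank pin P = (r cos θ, r sin θ) = (-17.616493, 7.117525)
h = r sin θ − e = 7.117525 − 0 = 7.117525
x = r cos θ + √(L² − h²) = -17.616493 + √(76176.0 − 50.6592) = -17.616493 + 275.908211 = 258.291718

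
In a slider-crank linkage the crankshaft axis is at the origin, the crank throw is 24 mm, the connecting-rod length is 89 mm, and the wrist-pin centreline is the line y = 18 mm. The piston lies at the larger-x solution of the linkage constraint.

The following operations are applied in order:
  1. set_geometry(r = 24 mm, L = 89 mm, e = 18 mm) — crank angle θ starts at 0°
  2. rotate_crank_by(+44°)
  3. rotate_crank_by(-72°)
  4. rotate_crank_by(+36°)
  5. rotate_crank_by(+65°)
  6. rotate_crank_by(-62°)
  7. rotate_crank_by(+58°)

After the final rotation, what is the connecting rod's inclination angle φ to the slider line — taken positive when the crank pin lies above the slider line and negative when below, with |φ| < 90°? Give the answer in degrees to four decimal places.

2.8376

set_geometry: r = 24 mm, L = 89 mm, e = 18 mm; θ ← 0°
rotate_crank_by(+44°): θ ← 0° +44° = 44°
rotate_crank_by(-72°): θ ← 44° -72° = -28°
rotate_crank_by(+36°): θ ← -28° +36° = 8°
rotate_crank_by(+65°): θ ← 8° +65° = 73°
rotate_crank_by(-62°): θ ← 73° -62° = 11°
rotate_crank_by(+58°): θ ← 11° +58° = 69°
crank pin P = (r cos θ, r sin θ) = (8.600831, 22.405930)
h = r sin θ − e = 22.405930 − 18 = 4.405930
sin φ = h / L = 4.405930 / 89 = 0.04950483
φ = arcsin(0.04950483) = 2.837578°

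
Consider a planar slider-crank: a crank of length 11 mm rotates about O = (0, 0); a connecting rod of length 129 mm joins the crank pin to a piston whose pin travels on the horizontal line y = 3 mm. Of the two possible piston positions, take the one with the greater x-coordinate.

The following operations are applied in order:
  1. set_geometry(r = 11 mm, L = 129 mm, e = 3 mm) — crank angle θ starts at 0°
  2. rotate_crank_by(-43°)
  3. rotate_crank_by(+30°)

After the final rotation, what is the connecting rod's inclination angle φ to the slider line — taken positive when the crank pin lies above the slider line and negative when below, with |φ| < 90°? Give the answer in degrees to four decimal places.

set_geometry: r = 11 mm, L = 129 mm, e = 3 mm; θ ← 0°
rotate_crank_by(-43°): θ ← 0° -43° = -43°
rotate_crank_by(+30°): θ ← -43° +30° = -13°
crank pin P = (r cos θ, r sin θ) = (10.718071, -2.474462)
h = r sin θ − e = -2.474462 − 3 = -5.474462
sin φ = h / L = -5.474462 / 129 = -0.04243769
φ = arcsin(-0.04243769) = -2.432231°

-2.4322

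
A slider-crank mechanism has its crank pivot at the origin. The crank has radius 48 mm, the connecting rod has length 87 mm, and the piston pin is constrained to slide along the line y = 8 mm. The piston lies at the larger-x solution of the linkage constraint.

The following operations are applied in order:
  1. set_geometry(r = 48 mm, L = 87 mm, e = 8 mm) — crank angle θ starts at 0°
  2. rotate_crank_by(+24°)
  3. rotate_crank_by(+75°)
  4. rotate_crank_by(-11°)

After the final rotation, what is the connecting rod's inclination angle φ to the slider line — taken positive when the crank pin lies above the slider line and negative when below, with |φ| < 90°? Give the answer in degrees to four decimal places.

set_geometry: r = 48 mm, L = 87 mm, e = 8 mm; θ ← 0°
rotate_crank_by(+24°): θ ← 0° +24° = 24°
rotate_crank_by(+75°): θ ← 24° +75° = 99°
rotate_crank_by(-11°): θ ← 99° -11° = 88°
crank pin P = (r cos θ, r sin θ) = (1.675176, 47.970760)
h = r sin θ − e = 47.970760 − 8 = 39.970760
sin φ = h / L = 39.970760 / 87 = 0.45943402
φ = arcsin(0.45943402) = 27.350592°

27.3506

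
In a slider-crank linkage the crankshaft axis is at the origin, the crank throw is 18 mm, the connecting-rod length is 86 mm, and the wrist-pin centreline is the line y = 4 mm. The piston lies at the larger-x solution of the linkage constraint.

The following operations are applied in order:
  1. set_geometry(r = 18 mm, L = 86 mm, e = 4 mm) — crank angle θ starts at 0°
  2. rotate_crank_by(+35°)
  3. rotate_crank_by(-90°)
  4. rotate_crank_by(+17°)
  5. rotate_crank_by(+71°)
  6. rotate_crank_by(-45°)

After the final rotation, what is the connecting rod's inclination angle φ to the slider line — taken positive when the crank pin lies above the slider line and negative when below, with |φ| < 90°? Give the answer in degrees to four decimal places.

-5.1652

set_geometry: r = 18 mm, L = 86 mm, e = 4 mm; θ ← 0°
rotate_crank_by(+35°): θ ← 0° +35° = 35°
rotate_crank_by(-90°): θ ← 35° -90° = -55°
rotate_crank_by(+17°): θ ← -55° +17° = -38°
rotate_crank_by(+71°): θ ← -38° +71° = 33°
rotate_crank_by(-45°): θ ← 33° -45° = -12°
crank pin P = (r cos θ, r sin θ) = (17.606657, -3.742410)
h = r sin θ − e = -3.742410 − 4 = -7.742410
sin φ = h / L = -7.742410 / 86 = -0.09002803
φ = arcsin(-0.09002803) = -5.165220°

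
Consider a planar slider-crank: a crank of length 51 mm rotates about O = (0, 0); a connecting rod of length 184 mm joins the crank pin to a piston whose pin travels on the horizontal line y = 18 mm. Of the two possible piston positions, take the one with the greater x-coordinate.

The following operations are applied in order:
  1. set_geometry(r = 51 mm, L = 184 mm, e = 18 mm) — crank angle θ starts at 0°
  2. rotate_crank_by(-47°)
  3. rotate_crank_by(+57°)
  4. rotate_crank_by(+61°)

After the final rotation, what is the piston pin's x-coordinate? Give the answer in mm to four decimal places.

set_geometry: r = 51 mm, L = 184 mm, e = 18 mm; θ ← 0°
rotate_crank_by(-47°): θ ← 0° -47° = -47°
rotate_crank_by(+57°): θ ← -47° +57° = 10°
rotate_crank_by(+61°): θ ← 10° +61° = 71°
crank pin P = (r cos θ, r sin θ) = (16.603976, 48.221447)
h = r sin θ − e = 48.221447 − 18 = 30.221447
x = r cos θ + √(L² − h²) = 16.603976 + √(33856.0 − 913.3359) = 16.603976 + 181.501141 = 198.105117

198.1051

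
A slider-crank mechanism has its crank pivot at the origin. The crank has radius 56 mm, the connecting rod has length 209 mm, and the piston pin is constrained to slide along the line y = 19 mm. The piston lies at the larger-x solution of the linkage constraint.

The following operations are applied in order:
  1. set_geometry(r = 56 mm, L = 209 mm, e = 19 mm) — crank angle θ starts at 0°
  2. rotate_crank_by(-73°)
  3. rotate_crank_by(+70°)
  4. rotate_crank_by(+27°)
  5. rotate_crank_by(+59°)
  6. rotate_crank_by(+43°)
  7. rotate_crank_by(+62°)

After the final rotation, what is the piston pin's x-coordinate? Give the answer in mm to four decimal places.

151.8204

set_geometry: r = 56 mm, L = 209 mm, e = 19 mm; θ ← 0°
rotate_crank_by(-73°): θ ← 0° -73° = -73°
rotate_crank_by(+70°): θ ← -73° +70° = -3°
rotate_crank_by(+27°): θ ← -3° +27° = 24°
rotate_crank_by(+59°): θ ← 24° +59° = 83°
rotate_crank_by(+43°): θ ← 83° +43° = 126°
rotate_crank_by(+62°): θ ← 126° +62° = 188°
crank pin P = (r cos θ, r sin θ) = (-55.455012, -7.793694)
h = r sin θ − e = -7.793694 − 19 = -26.793694
x = r cos θ + √(L² − h²) = -55.455012 + √(43681.0 − 717.9020) = -55.455012 + 207.275416 = 151.820404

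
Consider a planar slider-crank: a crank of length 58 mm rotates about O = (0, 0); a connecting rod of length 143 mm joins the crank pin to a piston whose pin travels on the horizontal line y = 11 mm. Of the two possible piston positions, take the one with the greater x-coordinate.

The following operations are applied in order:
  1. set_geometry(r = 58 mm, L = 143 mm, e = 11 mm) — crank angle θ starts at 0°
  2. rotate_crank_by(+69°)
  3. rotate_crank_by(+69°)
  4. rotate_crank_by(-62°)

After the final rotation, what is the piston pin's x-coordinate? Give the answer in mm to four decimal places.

set_geometry: r = 58 mm, L = 143 mm, e = 11 mm; θ ← 0°
rotate_crank_by(+69°): θ ← 0° +69° = 69°
rotate_crank_by(+69°): θ ← 69° +69° = 138°
rotate_crank_by(-62°): θ ← 138° -62° = 76°
crank pin P = (r cos θ, r sin θ) = (14.031470, 56.277152)
h = r sin θ − e = 56.277152 − 11 = 45.277152
x = r cos θ + √(L² − h²) = 14.031470 + √(20449.0 − 2050.0205) = 14.031470 + 135.642838 = 149.674308

149.6743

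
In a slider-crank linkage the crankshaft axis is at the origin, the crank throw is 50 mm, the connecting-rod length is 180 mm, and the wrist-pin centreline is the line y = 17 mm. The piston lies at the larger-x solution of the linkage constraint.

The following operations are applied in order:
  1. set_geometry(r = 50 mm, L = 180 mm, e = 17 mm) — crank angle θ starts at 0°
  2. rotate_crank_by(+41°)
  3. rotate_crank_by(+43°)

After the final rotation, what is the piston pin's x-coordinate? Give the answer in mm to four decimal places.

set_geometry: r = 50 mm, L = 180 mm, e = 17 mm; θ ← 0°
rotate_crank_by(+41°): θ ← 0° +41° = 41°
rotate_crank_by(+43°): θ ← 41° +43° = 84°
crank pin P = (r cos θ, r sin θ) = (5.226423, 49.726095)
h = r sin θ − e = 49.726095 − 17 = 32.726095
x = r cos θ + √(L² − h²) = 5.226423 + √(32400.0 − 1070.9973) = 5.226423 + 177.000008 = 182.226431

182.2264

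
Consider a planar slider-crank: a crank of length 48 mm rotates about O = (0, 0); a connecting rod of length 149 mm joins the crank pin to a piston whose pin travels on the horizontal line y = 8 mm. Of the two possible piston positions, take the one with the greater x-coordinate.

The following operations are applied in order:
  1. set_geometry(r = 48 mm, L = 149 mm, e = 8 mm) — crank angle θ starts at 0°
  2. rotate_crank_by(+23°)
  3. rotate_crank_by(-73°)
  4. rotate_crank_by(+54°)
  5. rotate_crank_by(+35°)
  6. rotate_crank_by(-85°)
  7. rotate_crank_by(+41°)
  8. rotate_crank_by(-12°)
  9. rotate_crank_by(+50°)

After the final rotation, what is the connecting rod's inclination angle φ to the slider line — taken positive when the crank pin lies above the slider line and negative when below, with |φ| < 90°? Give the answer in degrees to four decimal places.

6.9939

set_geometry: r = 48 mm, L = 149 mm, e = 8 mm; θ ← 0°
rotate_crank_by(+23°): θ ← 0° +23° = 23°
rotate_crank_by(-73°): θ ← 23° -73° = -50°
rotate_crank_by(+54°): θ ← -50° +54° = 4°
rotate_crank_by(+35°): θ ← 4° +35° = 39°
rotate_crank_by(-85°): θ ← 39° -85° = -46°
rotate_crank_by(+41°): θ ← -46° +41° = -5°
rotate_crank_by(-12°): θ ← -5° -12° = -17°
rotate_crank_by(+50°): θ ← -17° +50° = 33°
crank pin P = (r cos θ, r sin θ) = (40.256187, 26.142674)
h = r sin θ − e = 26.142674 − 8 = 18.142674
sin φ = h / L = 18.142674 / 149 = 0.12176291
φ = arcsin(0.12176291) = 6.993856°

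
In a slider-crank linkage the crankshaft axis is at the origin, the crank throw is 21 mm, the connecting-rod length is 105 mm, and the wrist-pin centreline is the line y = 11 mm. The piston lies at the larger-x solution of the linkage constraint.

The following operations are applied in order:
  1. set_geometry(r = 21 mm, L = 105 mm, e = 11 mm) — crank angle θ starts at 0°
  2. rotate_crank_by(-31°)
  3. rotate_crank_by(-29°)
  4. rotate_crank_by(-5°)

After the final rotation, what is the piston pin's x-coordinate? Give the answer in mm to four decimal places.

set_geometry: r = 21 mm, L = 105 mm, e = 11 mm; θ ← 0°
rotate_crank_by(-31°): θ ← 0° -31° = -31°
rotate_crank_by(-29°): θ ← -31° -29° = -60°
rotate_crank_by(-5°): θ ← -60° -5° = -65°
crank pin P = (r cos θ, r sin θ) = (8.874983, -19.032464)
h = r sin θ − e = -19.032464 − 11 = -30.032464
x = r cos θ + √(L² − h²) = 8.874983 + √(11025.0 − 901.9489) = 8.874983 + 100.613375 = 109.488358

109.4884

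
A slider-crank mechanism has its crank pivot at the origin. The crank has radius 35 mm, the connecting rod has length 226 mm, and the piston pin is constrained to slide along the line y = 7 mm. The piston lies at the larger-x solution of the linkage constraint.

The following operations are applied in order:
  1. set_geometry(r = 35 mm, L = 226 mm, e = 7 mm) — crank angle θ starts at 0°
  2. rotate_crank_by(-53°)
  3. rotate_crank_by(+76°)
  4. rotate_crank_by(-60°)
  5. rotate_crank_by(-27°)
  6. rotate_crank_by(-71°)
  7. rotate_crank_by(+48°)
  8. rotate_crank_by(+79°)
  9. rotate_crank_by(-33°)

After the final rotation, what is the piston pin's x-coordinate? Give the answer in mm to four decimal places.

set_geometry: r = 35 mm, L = 226 mm, e = 7 mm; θ ← 0°
rotate_crank_by(-53°): θ ← 0° -53° = -53°
rotate_crank_by(+76°): θ ← -53° +76° = 23°
rotate_crank_by(-60°): θ ← 23° -60° = -37°
rotate_crank_by(-27°): θ ← -37° -27° = -64°
rotate_crank_by(-71°): θ ← -64° -71° = -135°
rotate_crank_by(+48°): θ ← -135° +48° = -87°
rotate_crank_by(+79°): θ ← -87° +79° = -8°
rotate_crank_by(-33°): θ ← -8° -33° = -41°
crank pin P = (r cos θ, r sin θ) = (26.414835, -22.962066)
h = r sin θ − e = -22.962066 − 7 = -29.962066
x = r cos θ + √(L² − h²) = 26.414835 + √(51076.0 − 897.7254) = 26.414835 + 224.005077 = 250.419912

250.4199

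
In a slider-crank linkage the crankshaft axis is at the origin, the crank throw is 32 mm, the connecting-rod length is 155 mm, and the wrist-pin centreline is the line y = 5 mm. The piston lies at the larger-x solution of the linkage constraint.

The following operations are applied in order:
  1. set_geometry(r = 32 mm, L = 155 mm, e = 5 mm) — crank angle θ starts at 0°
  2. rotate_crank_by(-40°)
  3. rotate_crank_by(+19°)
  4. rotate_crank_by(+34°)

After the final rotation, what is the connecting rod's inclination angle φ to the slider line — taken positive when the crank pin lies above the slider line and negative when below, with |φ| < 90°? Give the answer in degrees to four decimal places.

0.8127

set_geometry: r = 32 mm, L = 155 mm, e = 5 mm; θ ← 0°
rotate_crank_by(-40°): θ ← 0° -40° = -40°
rotate_crank_by(+19°): θ ← -40° +19° = -21°
rotate_crank_by(+34°): θ ← -21° +34° = 13°
crank pin P = (r cos θ, r sin θ) = (31.179842, 7.198434)
h = r sin θ − e = 7.198434 − 5 = 2.198434
sin φ = h / L = 2.198434 / 155 = 0.01418344
φ = arcsin(0.01418344) = 0.812679°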